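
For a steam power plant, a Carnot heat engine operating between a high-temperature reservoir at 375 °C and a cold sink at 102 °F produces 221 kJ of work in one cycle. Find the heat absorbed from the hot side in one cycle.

T_H = 375 °C → 375 + 273.15 = 648.15 K.
T_C = 102 °F → (102 − 32) × 5/9 = 38.89 °C = 312.04 K.
η_rev = 1 − T_C/T_H = 1 − 312.04/648.15 = 0.5186.
Q_H = W/η = 221/0.5186 = 426 kJ.

Q_H ≈ 426 kJ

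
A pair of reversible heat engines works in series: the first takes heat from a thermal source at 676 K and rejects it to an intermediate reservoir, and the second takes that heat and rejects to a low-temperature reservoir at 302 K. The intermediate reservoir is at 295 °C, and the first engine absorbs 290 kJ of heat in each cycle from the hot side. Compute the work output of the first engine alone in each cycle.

T_m = 295 °C → 295 + 273.15 = 568.15 K.
First-stage efficiency η₁ = 1 − T_m/T_H = 1 − 568.15/676.00 = 0.1595.
W₁ = η₁·Q_H = 0.1595 × 290 = 46.3 kJ.

W₁ ≈ 46.3 kJ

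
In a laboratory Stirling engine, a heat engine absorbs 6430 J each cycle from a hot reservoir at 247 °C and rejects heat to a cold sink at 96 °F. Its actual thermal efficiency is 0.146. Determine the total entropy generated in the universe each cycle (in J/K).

ΔS_univ ≈ 5.426 J/K

T_H = 247 °C → 247 + 273.15 = 520.15 K.
T_C = 96 °F → (96 − 32) × 5/9 = 35.56 °C = 308.71 K.
W = η·Q_H = 0.146 × 6430 = 938.8 J, so Q_C = Q_H − W = 5491 J.
Entropy balance on the reservoirs: −Q_H/T_H = -12.36 J/K, +Q_C/T_C = 17.79 J/K.
ΔS_univ = −Q_H/T_H + Q_C/T_C = 5.426 J/K (> 0, since η = 0.146 < η_Carnot = 0.407).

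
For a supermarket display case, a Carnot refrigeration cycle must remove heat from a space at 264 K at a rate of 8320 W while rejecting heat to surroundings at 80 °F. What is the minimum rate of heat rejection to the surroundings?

Q̇_H ≈ 9450 W

T_H = 80 °F → (80 − 32) × 5/9 = 26.67 °C = 299.82 K.
For a reversible cycle Q_H/Q_C = T_H/T_C, so Q_H = Q_C·T_H/T_C = 8320 × 299.82/264.00 = 9450 W.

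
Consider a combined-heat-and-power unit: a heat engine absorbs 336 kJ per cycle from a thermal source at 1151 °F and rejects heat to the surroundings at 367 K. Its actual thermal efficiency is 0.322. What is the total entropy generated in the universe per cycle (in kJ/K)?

ΔS_univ ≈ 0.2452 kJ/K

T_H = 1151 °F → (1151 − 32) × 5/9 = 621.67 °C = 894.82 K.
W = η·Q_H = 0.322 × 336 = 108.2 kJ, so Q_C = Q_H − W = 227.8 kJ.
The hot reservoir loses entropy Q_H/T_H = 336/894.82 = 0.3755 kJ/K; the cold reservoir gains Q_C/T_C = 227.8/367.00 = 0.6207 kJ/K.
ΔS_univ = −Q_H/T_H + Q_C/T_C = 0.2452 kJ/K (> 0, since η = 0.322 < η_Carnot = 0.590).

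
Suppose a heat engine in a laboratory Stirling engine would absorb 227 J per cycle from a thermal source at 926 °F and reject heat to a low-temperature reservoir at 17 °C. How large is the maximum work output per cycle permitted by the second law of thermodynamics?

T_H = 926 °F → (926 − 32) × 5/9 = 496.67 °C = 769.82 K.
T_C = 17 °C → 17 + 273.15 = 290.15 K.
By the Carnot theorem, η_max = 1 − T_C/T_H = 1 − 290.15/769.82 = 0.6231.
W_max = η_max · Q_H = 0.6231 × 227 = 141 J.

W_max ≈ 141 J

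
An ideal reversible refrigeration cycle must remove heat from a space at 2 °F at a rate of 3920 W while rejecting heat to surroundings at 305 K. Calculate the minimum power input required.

T_C = 2 °F → (2 − 32) × 5/9 = -16.67 °C = 256.48 K.
Carnot COP: COP_R = T_C/(T_H − T_C) = 256.48/48.52 = 5.2865.
W = Q_C/COP_R = 3920/5.2865 = 742 W.

Ẇ_in ≈ 742 W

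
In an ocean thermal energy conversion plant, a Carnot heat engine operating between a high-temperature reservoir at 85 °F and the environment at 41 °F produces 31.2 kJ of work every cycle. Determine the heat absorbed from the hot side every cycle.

Q_H ≈ 386 kJ

T_H = 85 °F → (85 − 32) × 5/9 = 29.44 °C = 302.59 K.
T_C = 41 °F → (41 − 32) × 5/9 = 5.00 °C = 278.15 K.
Carnot efficiency: η = 1 − T_C/T_H = 1 − 278.15/302.59 = 0.0808.
Q_H = W/η = 31.2/0.0808 = 386 kJ.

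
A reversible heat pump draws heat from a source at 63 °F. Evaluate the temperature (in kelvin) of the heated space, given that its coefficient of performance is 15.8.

T_H ≈ 310 K

T_C = 63 °F → (63 − 32) × 5/9 = 17.22 °C = 290.37 K.
COP_HP = T_H/(T_H − T_C) ⇒ T_H = T_C·COP_HP/(COP_HP − 1) = 290.37 × 15.8/(15.8 − 1) = 310 K.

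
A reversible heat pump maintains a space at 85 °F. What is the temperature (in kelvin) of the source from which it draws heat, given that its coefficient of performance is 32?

T_C ≈ 293 K

T_H = 85 °F → (85 − 32) × 5/9 = 29.44 °C = 302.59 K.
COP_HP = T_H/(T_H − T_C) ⇒ T_C = T_H·(COP_HP − 1)/COP_HP = 302.59 × (32 − 1)/32 = 293 K.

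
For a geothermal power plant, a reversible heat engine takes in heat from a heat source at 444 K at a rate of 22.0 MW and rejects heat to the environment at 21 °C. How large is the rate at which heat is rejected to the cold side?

T_C = 21 °C → 21 + 273.15 = 294.15 K.
For a reversible engine, η = 1 − T_C/T_H = 1 − 294.15/444.00 = 0.3375.
For a reversible cycle Q_C/Q_H = T_C/T_H, so Q_C = 22.0 × 294.15/444.00 = 14.6 MW.

Q̇_C ≈ 14.6 MW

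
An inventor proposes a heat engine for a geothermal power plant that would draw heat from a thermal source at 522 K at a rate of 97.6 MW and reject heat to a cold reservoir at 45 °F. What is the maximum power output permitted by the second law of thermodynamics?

Ẇ_max ≈ 45.2 MW

T_C = 45 °F → (45 − 32) × 5/9 = 7.22 °C = 280.37 K.
By the Carnot theorem, η_max = 1 − T_C/T_H = 1 − 280.37/522.00 = 0.4629.
W_max = η_max · Q_H = 0.4629 × 97.6 = 45.2 MW.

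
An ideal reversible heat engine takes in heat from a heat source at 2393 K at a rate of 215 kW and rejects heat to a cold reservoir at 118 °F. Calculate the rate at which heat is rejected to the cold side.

Q̇_C ≈ 28.8 kW

T_C = 118 °F → (118 − 32) × 5/9 = 47.78 °C = 320.93 K.
The Carnot efficiency is η = 1 − T_C/T_H = 1 − 320.93/2393.00 = 0.8659.
For a reversible cycle Q_C/Q_H = T_C/T_H, so Q_C = 215 × 320.93/2393.00 = 28.8 kW.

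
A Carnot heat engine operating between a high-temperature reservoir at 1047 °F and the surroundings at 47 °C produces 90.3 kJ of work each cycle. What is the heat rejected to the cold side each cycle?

Q_C ≈ 55.9 kJ

T_H = 1047 °F → (1047 − 32) × 5/9 = 563.89 °C = 837.04 K.
T_C = 47 °C → 47 + 273.15 = 320.15 K.
Since the cycle is reversible, η = 1 − T_C/T_H = 1 − 320.15/837.04 = 0.6175.
Since Q_C/Q_H = T_C/T_H and Q_H = W/η, Q_C = W·T_C/(T_H − T_C) = 90.3 × 320.15/516.89 = 55.9 kJ.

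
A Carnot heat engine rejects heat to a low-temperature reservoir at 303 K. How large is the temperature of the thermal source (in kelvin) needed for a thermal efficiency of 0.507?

From η = 1 − T_C/T_H, solving for T_H gives T_H = T_C/(1 − η) = 303.00/(1 − 0.507) = 615 K.

T_H ≈ 615 K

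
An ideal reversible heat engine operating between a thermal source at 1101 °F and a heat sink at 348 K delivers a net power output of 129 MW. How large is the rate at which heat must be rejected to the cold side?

T_H = 1101 °F → (1101 − 32) × 5/9 = 593.89 °C = 867.04 K.
The Carnot efficiency is η = 1 − T_C/T_H = 1 − 348.00/867.04 = 0.5986.
Since Q_C/Q_H = T_C/T_H and Q_H = W/η, Q_C = W·T_C/(T_H − T_C) = 129 × 348.00/519.04 = 86.5 MW.

Q̇_C ≈ 86.5 MW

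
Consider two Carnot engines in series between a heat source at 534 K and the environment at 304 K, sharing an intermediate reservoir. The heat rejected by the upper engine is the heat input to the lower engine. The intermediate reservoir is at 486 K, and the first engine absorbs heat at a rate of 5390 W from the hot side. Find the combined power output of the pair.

Two reversible stages in series are equivalent to a single Carnot engine between T_H and T_C, so η_total = 1 − T_C/T_H = 1 − 304.00/534.00 = 0.4307.
W_total = η_total · Q_H = 0.4307 × 5390 = 2320 W.

Ẇ_total ≈ 2320 W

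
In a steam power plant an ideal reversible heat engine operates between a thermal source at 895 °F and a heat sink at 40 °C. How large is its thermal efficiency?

T_H = 895 °F → (895 − 32) × 5/9 = 479.44 °C = 752.59 K.
T_C = 40 °C → 40 + 273.15 = 313.15 K.
Carnot efficiency: η = 1 − T_C/T_H = 1 − 313.15/752.59 = 0.584.

η ≈ 0.584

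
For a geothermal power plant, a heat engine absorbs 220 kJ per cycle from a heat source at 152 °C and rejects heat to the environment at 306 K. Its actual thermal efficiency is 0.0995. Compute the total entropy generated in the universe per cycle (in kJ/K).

T_H = 152 °C → 152 + 273.15 = 425.15 K.
W = η·Q_H = 0.0995 × 220 = 21.89 kJ, so Q_C = Q_H − W = 198.1 kJ.
Entropy balance on the reservoirs: −Q_H/T_H = -0.5175 kJ/K, +Q_C/T_C = 0.6474 kJ/K.
ΔS_univ = −Q_H/T_H + Q_C/T_C = 0.1300 kJ/K (> 0, since η = 0.0995 < η_Carnot = 0.280).

ΔS_univ ≈ 0.1300 kJ/K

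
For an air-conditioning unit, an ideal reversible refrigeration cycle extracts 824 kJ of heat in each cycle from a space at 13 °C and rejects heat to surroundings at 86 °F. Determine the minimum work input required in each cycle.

W_in ≈ 48.95 kJ

T_H = 86 °F → (86 − 32) × 5/9 = 30.00 °C = 303.15 K.
T_C = 13 °C → 13 + 273.15 = 286.15 K.
For a reversible refrigerator, COP_R = T_C/(T_H − T_C) = 286.15/17.00 = 16.8324.
W = Q_C/COP_R = 824/16.8324 = 48.95 kJ.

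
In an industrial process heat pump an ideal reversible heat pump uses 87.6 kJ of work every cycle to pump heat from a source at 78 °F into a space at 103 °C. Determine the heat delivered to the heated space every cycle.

Q_H ≈ 425 kJ

T_H = 103 °C → 103 + 273.15 = 376.15 K.
T_C = 78 °F → (78 − 32) × 5/9 = 25.56 °C = 298.71 K.
Reversible heating COP: COP_HP = T_H/(T_H − T_C) = 376.15/77.44 = 4.8570.
Q_H = COP_HP · W = 4.8570 × 87.6 = 425 kJ.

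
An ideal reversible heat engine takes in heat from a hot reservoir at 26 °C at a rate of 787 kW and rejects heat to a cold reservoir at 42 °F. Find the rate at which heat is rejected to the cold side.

T_H = 26 °C → 26 + 273.15 = 299.15 K.
T_C = 42 °F → (42 − 32) × 5/9 = 5.56 °C = 278.71 K.
Carnot efficiency: η = 1 − T_C/T_H = 1 − 278.71/299.15 = 0.0683.
For a reversible cycle Q_C/Q_H = T_C/T_H, so Q_C = 787 × 278.71/299.15 = 733 kW.

Q̇_C ≈ 733 kW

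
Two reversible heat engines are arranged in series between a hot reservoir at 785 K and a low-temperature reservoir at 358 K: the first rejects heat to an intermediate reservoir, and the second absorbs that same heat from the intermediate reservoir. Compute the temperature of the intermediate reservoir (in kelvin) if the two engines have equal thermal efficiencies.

Equal efficiencies require 1 − T_m/T_H = 1 − T_C/T_m, i.e. T_m/T_H = T_C/T_m, so T_m = √(T_H·T_C) = √(785.00 × 358.00) = 530 K.

T_m ≈ 530 K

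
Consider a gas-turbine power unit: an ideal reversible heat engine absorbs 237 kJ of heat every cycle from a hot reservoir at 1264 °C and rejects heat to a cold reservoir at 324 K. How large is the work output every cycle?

T_H = 1264 °C → 1264 + 273.15 = 1537.15 K.
η_rev = 1 − T_C/T_H = 1 − 324.00/1537.15 = 0.7892.
W = η·Q_H = 0.7892 × 237 = 187 kJ.

W ≈ 187 kJ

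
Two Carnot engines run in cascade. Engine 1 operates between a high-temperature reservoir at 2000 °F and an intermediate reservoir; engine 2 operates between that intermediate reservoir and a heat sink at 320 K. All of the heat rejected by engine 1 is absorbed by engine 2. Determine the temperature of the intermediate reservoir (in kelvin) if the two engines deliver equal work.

T_H = 2000 °F → (2000 − 32) × 5/9 = 1093.33 °C = 1366.48 K.
For reversible stages Q_m = Q_H·(T_m/T_H). Setting W₁ = Q_H(1 − T_m/T_H) equal to W₂ = Q_m(1 − T_C/T_m) = Q_H·(T_m − T_C)/T_H gives T_H − T_m = T_m − T_C, so T_m = (T_H + T_C)/2 = (1366.48 + 320.00)/2 = 843.2 K.

T_m ≈ 843.2 K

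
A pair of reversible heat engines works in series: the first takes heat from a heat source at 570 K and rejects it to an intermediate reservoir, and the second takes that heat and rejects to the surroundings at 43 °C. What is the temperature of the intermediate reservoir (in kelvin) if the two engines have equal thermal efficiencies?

T_C = 43 °C → 43 + 273.15 = 316.15 K.
Equal efficiencies require 1 − T_m/T_H = 1 − T_C/T_m, i.e. T_m/T_H = T_C/T_m, so T_m = √(T_H·T_C) = √(570.00 × 316.15) = 424.5 K.

T_m ≈ 424.5 K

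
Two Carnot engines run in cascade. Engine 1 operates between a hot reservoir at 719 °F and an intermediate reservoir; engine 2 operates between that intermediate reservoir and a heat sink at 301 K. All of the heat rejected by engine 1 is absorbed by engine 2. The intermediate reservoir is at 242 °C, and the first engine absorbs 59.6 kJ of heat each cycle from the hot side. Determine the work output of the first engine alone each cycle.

T_H = 719 °F → (719 − 32) × 5/9 = 381.67 °C = 654.82 K.
T_m = 242 °C → 242 + 273.15 = 515.15 K.
First-stage efficiency η₁ = 1 − T_m/T_H = 1 − 515.15/654.82 = 0.2133.
W₁ = η₁·Q_H = 0.2133 × 59.6 = 12.7 kJ.

W₁ ≈ 12.7 kJ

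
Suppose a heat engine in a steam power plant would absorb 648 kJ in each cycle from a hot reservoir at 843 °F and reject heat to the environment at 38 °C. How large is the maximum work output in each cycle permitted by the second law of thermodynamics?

W_max ≈ 369 kJ

T_H = 843 °F → (843 − 32) × 5/9 = 450.56 °C = 723.71 K.
T_C = 38 °C → 38 + 273.15 = 311.15 K.
By the Carnot theorem, η_max = 1 − T_C/T_H = 1 − 311.15/723.71 = 0.5701.
W_max = η_max · Q_H = 0.5701 × 648 = 369 kJ.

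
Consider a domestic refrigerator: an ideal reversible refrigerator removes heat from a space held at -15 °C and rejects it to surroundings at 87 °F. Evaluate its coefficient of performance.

T_H = 87 °F → (87 − 32) × 5/9 = 30.56 °C = 303.71 K.
T_C = -15 °C → -15 + 273.15 = 258.15 K.
For a reversible refrigerator, COP_R = T_C/(T_H − T_C) = 258.15/(303.71 − 258.15) = 5.67.

COP_R ≈ 5.67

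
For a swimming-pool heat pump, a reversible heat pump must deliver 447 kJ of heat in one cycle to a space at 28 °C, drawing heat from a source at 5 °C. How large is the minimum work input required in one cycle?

W_in ≈ 34.1 kJ

T_H = 28 °C → 28 + 273.15 = 301.15 K.
T_C = 5 °C → 5 + 273.15 = 278.15 K.
Reversible heating COP: COP_HP = T_H/(T_H − T_C) = 301.15/23.00 = 13.0935.
W = Q_H/COP_HP = 447/13.0935 = 34.1 kJ.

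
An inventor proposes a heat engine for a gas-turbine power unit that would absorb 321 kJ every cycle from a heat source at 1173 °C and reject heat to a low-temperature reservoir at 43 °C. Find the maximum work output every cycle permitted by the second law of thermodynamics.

W_max ≈ 251 kJ

T_H = 1173 °C → 1173 + 273.15 = 1446.15 K.
T_C = 43 °C → 43 + 273.15 = 316.15 K.
The second-law ceiling is the Carnot efficiency, η_max = 1 − T_C/T_H = 1 − 316.15/1446.15 = 0.7814.
W_max = η_max · Q_H = 0.7814 × 321 = 251 kJ.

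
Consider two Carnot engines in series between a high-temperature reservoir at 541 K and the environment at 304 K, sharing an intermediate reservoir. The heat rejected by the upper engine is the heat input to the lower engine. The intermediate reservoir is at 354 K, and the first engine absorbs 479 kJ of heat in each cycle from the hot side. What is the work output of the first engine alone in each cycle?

First-stage efficiency η₁ = 1 − T_m/T_H = 1 − 354.00/541.00 = 0.3457.
W₁ = η₁·Q_H = 0.3457 × 479 = 166 kJ.

W₁ ≈ 166 kJ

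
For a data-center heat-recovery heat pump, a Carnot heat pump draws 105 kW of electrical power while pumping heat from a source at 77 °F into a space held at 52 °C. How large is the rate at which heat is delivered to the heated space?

T_H = 52 °C → 52 + 273.15 = 325.15 K.
T_C = 77 °F → (77 − 32) × 5/9 = 25.00 °C = 298.15 K.
Reversible heating COP: COP_HP = T_H/(T_H − T_C) = 325.15/27.00 = 12.0426.
Q_H = COP_HP · W = 12.0426 × 105 = 1264 kW.

Q̇_H ≈ 1264 kW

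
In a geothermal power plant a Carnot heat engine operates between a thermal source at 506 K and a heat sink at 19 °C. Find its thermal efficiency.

η ≈ 0.423

T_C = 19 °C → 19 + 273.15 = 292.15 K.
Carnot efficiency: η = 1 − T_C/T_H = 1 − 292.15/506.00 = 0.423.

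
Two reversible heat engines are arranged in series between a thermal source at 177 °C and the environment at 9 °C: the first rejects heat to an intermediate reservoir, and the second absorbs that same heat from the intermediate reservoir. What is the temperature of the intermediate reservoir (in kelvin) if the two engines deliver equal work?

T_m ≈ 366.1 K

T_H = 177 °C → 177 + 273.15 = 450.15 K.
T_C = 9 °C → 9 + 273.15 = 282.15 K.
For reversible stages Q_m = Q_H·(T_m/T_H). Setting W₁ = Q_H(1 − T_m/T_H) equal to W₂ = Q_m(1 − T_C/T_m) = Q_H·(T_m − T_C)/T_H gives T_H − T_m = T_m − T_C, so T_m = (T_H + T_C)/2 = (450.15 + 282.15)/2 = 366.1 K.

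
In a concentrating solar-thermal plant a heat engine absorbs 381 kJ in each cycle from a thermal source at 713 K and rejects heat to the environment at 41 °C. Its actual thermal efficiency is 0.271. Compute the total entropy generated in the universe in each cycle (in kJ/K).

T_C = 41 °C → 41 + 273.15 = 314.15 K.
W = η·Q_H = 0.271 × 381 = 103.3 kJ, so Q_C = Q_H − W = 277.7 kJ.
Entropy balance on the reservoirs: −Q_H/T_H = -0.5344 kJ/K, +Q_C/T_C = 0.8841 kJ/K.
ΔS_univ = −Q_H/T_H + Q_C/T_C = 0.3498 kJ/K (> 0, since η = 0.271 < η_Carnot = 0.559).

ΔS_univ ≈ 0.3498 kJ/K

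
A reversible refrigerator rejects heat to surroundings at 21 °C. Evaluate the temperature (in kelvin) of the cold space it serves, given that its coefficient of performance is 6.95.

T_H = 21 °C → 21 + 273.15 = 294.15 K.
COP_R = T_C/(T_H − T_C) ⇒ T_C = T_H·COP_R/(1 + COP_R) = 294.15 × 6.95/(1 + 6.95) = 257 K.

T_C ≈ 257 K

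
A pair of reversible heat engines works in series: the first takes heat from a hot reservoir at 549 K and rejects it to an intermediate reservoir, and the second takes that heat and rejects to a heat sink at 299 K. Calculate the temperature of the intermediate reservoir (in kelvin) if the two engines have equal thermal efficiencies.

Equal efficiencies require 1 − T_m/T_H = 1 − T_C/T_m, i.e. T_m/T_H = T_C/T_m, so T_m = √(T_H·T_C) = √(549.00 × 299.00) = 405 K.

T_m ≈ 405 K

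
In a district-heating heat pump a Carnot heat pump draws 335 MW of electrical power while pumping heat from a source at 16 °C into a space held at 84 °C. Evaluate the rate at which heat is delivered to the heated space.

Q̇_H ≈ 1760 MW

T_H = 84 °C → 84 + 273.15 = 357.15 K.
T_C = 16 °C → 16 + 273.15 = 289.15 K.
COP_HP = T_H/(T_H − T_C) = 357.15/68.00 = 5.2522.
Q_H = COP_HP · W = 5.2522 × 335 = 1760 MW.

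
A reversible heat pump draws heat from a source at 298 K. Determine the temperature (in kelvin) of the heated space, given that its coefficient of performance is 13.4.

COP_HP = T_H/(T_H − T_C) ⇒ T_H = T_C·COP_HP/(COP_HP − 1) = 298.00 × 13.4/(13.4 − 1) = 322 K.

T_H ≈ 322 K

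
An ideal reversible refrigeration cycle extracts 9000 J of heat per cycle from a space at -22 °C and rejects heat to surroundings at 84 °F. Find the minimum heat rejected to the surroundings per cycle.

Q_H ≈ 10800 J

T_H = 84 °F → (84 − 32) × 5/9 = 28.89 °C = 302.04 K.
T_C = -22 °C → -22 + 273.15 = 251.15 K.
For a reversible cycle Q_H/Q_C = T_H/T_C, so Q_H = Q_C·T_H/T_C = 9000 × 302.04/251.15 = 10800 J.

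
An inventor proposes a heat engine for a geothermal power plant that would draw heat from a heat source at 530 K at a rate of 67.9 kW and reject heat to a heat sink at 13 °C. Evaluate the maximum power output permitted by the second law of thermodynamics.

T_C = 13 °C → 13 + 273.15 = 286.15 K.
By the Carnot theorem, η_max = 1 − T_C/T_H = 1 − 286.15/530.00 = 0.4601.
W_max = η_max · Q_H = 0.4601 × 67.9 = 31.2 kW.

Ẇ_max ≈ 31.2 kW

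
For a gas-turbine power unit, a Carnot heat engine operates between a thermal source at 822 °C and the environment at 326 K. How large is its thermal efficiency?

T_H = 822 °C → 822 + 273.15 = 1095.15 K.
η_rev = 1 − T_C/T_H = 1 − 326.00/1095.15 = 0.7023.

η ≈ 0.7023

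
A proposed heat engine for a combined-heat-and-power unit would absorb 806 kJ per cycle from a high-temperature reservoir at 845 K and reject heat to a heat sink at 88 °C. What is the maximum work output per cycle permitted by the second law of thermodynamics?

W_max ≈ 462 kJ

T_C = 88 °C → 88 + 273.15 = 361.15 K.
The upper bound on efficiency is η_max = 1 − T_C/T_H = 1 − 361.15/845.00 = 0.5726.
W_max = η_max · Q_H = 0.5726 × 806 = 462 kJ.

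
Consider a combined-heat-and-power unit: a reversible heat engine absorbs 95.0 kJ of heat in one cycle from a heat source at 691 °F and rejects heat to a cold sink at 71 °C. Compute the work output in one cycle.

W ≈ 43.9 kJ

T_H = 691 °F → (691 − 32) × 5/9 = 366.11 °C = 639.26 K.
T_C = 71 °C → 71 + 273.15 = 344.15 K.
For a reversible engine, η = 1 − T_C/T_H = 1 − 344.15/639.26 = 0.4616.
W = η·Q_H = 0.4616 × 95.0 = 43.9 kJ.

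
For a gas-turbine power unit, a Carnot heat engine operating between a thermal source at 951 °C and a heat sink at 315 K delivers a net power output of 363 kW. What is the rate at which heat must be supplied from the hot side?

Q̇_H ≈ 489 kW

T_H = 951 °C → 951 + 273.15 = 1224.15 K.
For a reversible engine, η = 1 − T_C/T_H = 1 − 315.00/1224.15 = 0.7427.
Q_H = W/η = 363/0.7427 = 489 kW.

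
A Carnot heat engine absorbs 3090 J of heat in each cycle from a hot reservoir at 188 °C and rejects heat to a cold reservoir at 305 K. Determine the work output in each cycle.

T_H = 188 °C → 188 + 273.15 = 461.15 K.
η_rev = 1 − T_C/T_H = 1 − 305.00/461.15 = 0.3386.
W = η·Q_H = 0.3386 × 3090 = 1050 J.

W ≈ 1050 J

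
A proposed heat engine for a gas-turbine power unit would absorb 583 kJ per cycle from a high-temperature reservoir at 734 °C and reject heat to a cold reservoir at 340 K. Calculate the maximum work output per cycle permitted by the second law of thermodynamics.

T_H = 734 °C → 734 + 273.15 = 1007.15 K.
The upper bound on efficiency is η_max = 1 − T_C/T_H = 1 − 340.00/1007.15 = 0.6624.
W_max = η_max · Q_H = 0.6624 × 583 = 386.2 kJ.

W_max ≈ 386.2 kJ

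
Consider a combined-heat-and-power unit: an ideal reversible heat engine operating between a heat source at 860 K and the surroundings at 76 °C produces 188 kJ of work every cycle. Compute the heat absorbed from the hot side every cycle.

T_C = 76 °C → 76 + 273.15 = 349.15 K.
Carnot efficiency: η = 1 − T_C/T_H = 1 − 349.15/860.00 = 0.5940.
Q_H = W/η = 188/0.5940 = 316 kJ.

Q_H ≈ 316 kJ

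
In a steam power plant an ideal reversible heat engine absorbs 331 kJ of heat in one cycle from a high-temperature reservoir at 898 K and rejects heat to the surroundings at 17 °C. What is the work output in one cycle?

W ≈ 224.1 kJ

T_C = 17 °C → 17 + 273.15 = 290.15 K.
Carnot efficiency: η = 1 − T_C/T_H = 1 − 290.15/898.00 = 0.6769.
W = η·Q_H = 0.6769 × 331 = 224.1 kJ.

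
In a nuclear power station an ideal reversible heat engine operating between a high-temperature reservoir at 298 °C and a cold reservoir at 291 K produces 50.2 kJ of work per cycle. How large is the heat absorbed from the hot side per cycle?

T_H = 298 °C → 298 + 273.15 = 571.15 K.
η_rev = 1 − T_C/T_H = 1 − 291.00/571.15 = 0.4905.
Q_H = W/η = 50.2/0.4905 = 102.3 kJ.

Q_H ≈ 102.3 kJ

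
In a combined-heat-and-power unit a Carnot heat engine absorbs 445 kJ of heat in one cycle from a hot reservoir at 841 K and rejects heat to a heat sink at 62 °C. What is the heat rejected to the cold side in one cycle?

Q_C ≈ 177.3 kJ

T_C = 62 °C → 62 + 273.15 = 335.15 K.
Since the cycle is reversible, η = 1 − T_C/T_H = 1 − 335.15/841.00 = 0.6015.
For a reversible cycle Q_C/Q_H = T_C/T_H, so Q_C = 445 × 335.15/841.00 = 177.3 kJ.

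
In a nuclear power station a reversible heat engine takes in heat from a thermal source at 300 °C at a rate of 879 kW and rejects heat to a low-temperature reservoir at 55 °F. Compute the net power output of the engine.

T_H = 300 °C → 300 + 273.15 = 573.15 K.
T_C = 55 °F → (55 − 32) × 5/9 = 12.78 °C = 285.93 K.
The Carnot efficiency is η = 1 − T_C/T_H = 1 − 285.93/573.15 = 0.5011.
W = η·Q_H = 0.5011 × 879 = 440.5 kW.

Ẇ ≈ 440.5 kW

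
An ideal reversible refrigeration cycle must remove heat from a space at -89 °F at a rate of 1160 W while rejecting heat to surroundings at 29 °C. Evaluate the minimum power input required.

T_H = 29 °C → 29 + 273.15 = 302.15 K.
T_C = -89 °F → (-89 − 32) × 5/9 = -67.22 °C = 205.93 K.
Carnot COP: COP_R = T_C/(T_H − T_C) = 205.93/96.22 = 2.1401.
W = Q_C/COP_R = 1160/2.1401 = 542.0 W.

Ẇ_in ≈ 542.0 W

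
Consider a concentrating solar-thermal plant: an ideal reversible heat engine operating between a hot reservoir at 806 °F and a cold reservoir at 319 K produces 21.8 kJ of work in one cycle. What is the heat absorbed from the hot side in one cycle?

Q_H ≈ 39.9 kJ

T_H = 806 °F → (806 − 32) × 5/9 = 430.00 °C = 703.15 K.
η_rev = 1 − T_C/T_H = 1 − 319.00/703.15 = 0.5463.
Q_H = W/η = 21.8/0.5463 = 39.9 kJ.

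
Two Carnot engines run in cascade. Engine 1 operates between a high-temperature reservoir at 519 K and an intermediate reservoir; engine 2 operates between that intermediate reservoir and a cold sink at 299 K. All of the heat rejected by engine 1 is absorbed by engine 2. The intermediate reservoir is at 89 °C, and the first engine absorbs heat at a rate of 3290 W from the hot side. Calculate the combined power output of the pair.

Ẇ_total ≈ 1395 W

Two reversible stages in series are equivalent to a single Carnot engine between T_H and T_C, so η_total = 1 − T_C/T_H = 1 − 299.00/519.00 = 0.4239.
W_total = η_total · Q_H = 0.4239 × 3290 = 1395 W.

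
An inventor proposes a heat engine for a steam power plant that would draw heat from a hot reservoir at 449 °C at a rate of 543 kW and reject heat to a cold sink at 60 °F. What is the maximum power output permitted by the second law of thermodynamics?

T_H = 449 °C → 449 + 273.15 = 722.15 K.
T_C = 60 °F → (60 − 32) × 5/9 = 15.56 °C = 288.71 K.
The second-law ceiling is the Carnot efficiency, η_max = 1 − T_C/T_H = 1 − 288.71/722.15 = 0.6002.
W_max = η_max · Q_H = 0.6002 × 543 = 325.9 kW.

Ẇ_max ≈ 325.9 kW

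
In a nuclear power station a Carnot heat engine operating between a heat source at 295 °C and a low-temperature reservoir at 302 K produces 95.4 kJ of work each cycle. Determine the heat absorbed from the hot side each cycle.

T_H = 295 °C → 295 + 273.15 = 568.15 K.
The Carnot efficiency is η = 1 − T_C/T_H = 1 − 302.00/568.15 = 0.4685.
Q_H = W/η = 95.4/0.4685 = 204 kJ.

Q_H ≈ 204 kJ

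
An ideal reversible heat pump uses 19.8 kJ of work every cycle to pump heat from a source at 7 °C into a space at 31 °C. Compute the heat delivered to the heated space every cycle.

Q_H ≈ 251 kJ

T_H = 31 °C → 31 + 273.15 = 304.15 K.
T_C = 7 °C → 7 + 273.15 = 280.15 K.
Reversible heating COP: COP_HP = T_H/(T_H − T_C) = 304.15/24.00 = 12.6729.
Q_H = COP_HP · W = 12.6729 × 19.8 = 251 kJ.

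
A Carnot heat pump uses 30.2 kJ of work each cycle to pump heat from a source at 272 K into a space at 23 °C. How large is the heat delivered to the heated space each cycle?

T_H = 23 °C → 23 + 273.15 = 296.15 K.
COP_HP = T_H/(T_H − T_C) = 296.15/24.15 = 12.2629.
Q_H = COP_HP · W = 12.2629 × 30.2 = 370.3 kJ.

Q_H ≈ 370.3 kJ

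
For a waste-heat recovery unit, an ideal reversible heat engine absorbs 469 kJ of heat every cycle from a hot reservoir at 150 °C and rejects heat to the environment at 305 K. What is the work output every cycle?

W ≈ 131 kJ

T_H = 150 °C → 150 + 273.15 = 423.15 K.
The Carnot efficiency is η = 1 − T_C/T_H = 1 − 305.00/423.15 = 0.2792.
W = η·Q_H = 0.2792 × 469 = 131 kJ.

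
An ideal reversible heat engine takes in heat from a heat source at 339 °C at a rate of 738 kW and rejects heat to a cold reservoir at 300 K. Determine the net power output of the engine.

Ẇ ≈ 376.3 kW

T_H = 339 °C → 339 + 273.15 = 612.15 K.
For a reversible engine, η = 1 − T_C/T_H = 1 − 300.00/612.15 = 0.5099.
W = η·Q_H = 0.5099 × 738 = 376.3 kW.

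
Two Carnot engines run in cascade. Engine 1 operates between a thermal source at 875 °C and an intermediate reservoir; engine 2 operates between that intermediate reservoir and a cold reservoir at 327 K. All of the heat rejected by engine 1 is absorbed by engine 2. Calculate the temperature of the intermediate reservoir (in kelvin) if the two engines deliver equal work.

T_H = 875 °C → 875 + 273.15 = 1148.15 K.
For reversible stages Q_m = Q_H·(T_m/T_H). Setting W₁ = Q_H(1 − T_m/T_H) equal to W₂ = Q_m(1 − T_C/T_m) = Q_H·(T_m − T_C)/T_H gives T_H − T_m = T_m − T_C, so T_m = (T_H + T_C)/2 = (1148.15 + 327.00)/2 = 738 K.

T_m ≈ 738 K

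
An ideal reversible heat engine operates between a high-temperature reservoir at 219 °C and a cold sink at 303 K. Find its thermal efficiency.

T_H = 219 °C → 219 + 273.15 = 492.15 K.
The Carnot efficiency is η = 1 − T_C/T_H = 1 − 303.00/492.15 = 0.384.

η ≈ 0.384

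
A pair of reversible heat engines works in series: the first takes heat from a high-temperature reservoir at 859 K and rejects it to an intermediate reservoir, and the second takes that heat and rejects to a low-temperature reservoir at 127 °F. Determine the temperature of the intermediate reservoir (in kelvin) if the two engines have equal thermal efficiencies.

T_m ≈ 529.1 K

T_C = 127 °F → (127 − 32) × 5/9 = 52.78 °C = 325.93 K.
Equal efficiencies require 1 − T_m/T_H = 1 − T_C/T_m, i.e. T_m/T_H = T_C/T_m, so T_m = √(T_H·T_C) = √(859.00 × 325.93) = 529.1 K.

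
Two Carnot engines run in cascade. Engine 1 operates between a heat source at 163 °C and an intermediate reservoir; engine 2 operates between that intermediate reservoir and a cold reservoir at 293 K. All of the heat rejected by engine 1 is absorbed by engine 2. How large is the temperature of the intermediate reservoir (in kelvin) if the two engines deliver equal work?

T_m ≈ 365 K

T_H = 163 °C → 163 + 273.15 = 436.15 K.
For reversible stages Q_m = Q_H·(T_m/T_H). Setting W₁ = Q_H(1 − T_m/T_H) equal to W₂ = Q_m(1 − T_C/T_m) = Q_H·(T_m − T_C)/T_H gives T_H − T_m = T_m − T_C, so T_m = (T_H + T_C)/2 = (436.15 + 293.00)/2 = 365 K.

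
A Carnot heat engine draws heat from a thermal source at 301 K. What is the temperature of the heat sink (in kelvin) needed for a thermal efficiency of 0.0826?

From η = 1 − T_C/T_H, T_C = T_H·(1 − η) = 301.00 × (1 − 0.0826) = 276 K.

T_C ≈ 276 K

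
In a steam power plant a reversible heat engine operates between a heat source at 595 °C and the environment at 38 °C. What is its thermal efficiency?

T_H = 595 °C → 595 + 273.15 = 868.15 K.
T_C = 38 °C → 38 + 273.15 = 311.15 K.
The Carnot efficiency is η = 1 − T_C/T_H = 1 − 311.15/868.15 = 0.642.

η ≈ 0.642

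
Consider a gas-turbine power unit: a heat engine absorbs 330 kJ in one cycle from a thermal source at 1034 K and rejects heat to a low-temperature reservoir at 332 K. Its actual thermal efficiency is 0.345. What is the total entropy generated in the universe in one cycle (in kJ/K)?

ΔS_univ ≈ 0.332 kJ/K

W = η·Q_H = 0.345 × 330 = 113.8 kJ, so Q_C = Q_H − W = 216.2 kJ.
Entropy balance on the reservoirs: −Q_H/T_H = -0.3191 kJ/K, +Q_C/T_C = 0.6511 kJ/K.
ΔS_univ = −Q_H/T_H + Q_C/T_C = 0.332 kJ/K (> 0, since η = 0.345 < η_Carnot = 0.679).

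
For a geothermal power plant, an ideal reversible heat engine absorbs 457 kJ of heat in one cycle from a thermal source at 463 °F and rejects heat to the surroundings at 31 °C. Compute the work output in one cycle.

T_H = 463 °F → (463 − 32) × 5/9 = 239.44 °C = 512.59 K.
T_C = 31 °C → 31 + 273.15 = 304.15 K.
Since the cycle is reversible, η = 1 − T_C/T_H = 1 − 304.15/512.59 = 0.4066.
W = η·Q_H = 0.4066 × 457 = 186 kJ.

W ≈ 186 kJ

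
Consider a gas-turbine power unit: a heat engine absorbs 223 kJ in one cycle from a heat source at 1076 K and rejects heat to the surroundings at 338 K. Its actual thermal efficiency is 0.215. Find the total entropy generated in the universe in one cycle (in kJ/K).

W = η·Q_H = 0.215 × 223 = 47.95 kJ, so Q_C = Q_H − W = 175.1 kJ.
Reservoir entropy changes: ΔS_H = −Q_H/T_H = −223/1076.00 = -0.2072 kJ/K and ΔS_C = +Q_C/T_C = 175.1/338.00 = 0.5179 kJ/K.
ΔS_univ = −Q_H/T_H + Q_C/T_C = 0.311 kJ/K (> 0, since η = 0.215 < η_Carnot = 0.686).

ΔS_univ ≈ 0.311 kJ/K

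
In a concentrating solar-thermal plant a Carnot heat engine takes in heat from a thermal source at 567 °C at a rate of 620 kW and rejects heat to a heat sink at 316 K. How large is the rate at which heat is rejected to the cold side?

T_H = 567 °C → 567 + 273.15 = 840.15 K.
For a reversible engine, η = 1 − T_C/T_H = 1 − 316.00/840.15 = 0.6239.
For a reversible cycle Q_C/Q_H = T_C/T_H, so Q_C = 620 × 316.00/840.15 = 233 kW.

Q̇_C ≈ 233 kW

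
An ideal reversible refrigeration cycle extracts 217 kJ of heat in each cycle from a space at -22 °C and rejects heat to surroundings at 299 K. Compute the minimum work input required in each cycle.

W_in ≈ 41.34 kJ

T_C = -22 °C → -22 + 273.15 = 251.15 K.
The reversible coefficient of performance is COP_R = T_C/(T_H − T_C) = 251.15/47.85 = 5.2487.
W = Q_C/COP_R = 217/5.2487 = 41.34 kJ.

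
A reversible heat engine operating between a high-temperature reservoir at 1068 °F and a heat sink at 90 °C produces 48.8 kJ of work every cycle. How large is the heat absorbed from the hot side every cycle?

T_H = 1068 °F → (1068 − 32) × 5/9 = 575.56 °C = 848.71 K.
T_C = 90 °C → 90 + 273.15 = 363.15 K.
For a reversible engine, η = 1 − T_C/T_H = 1 − 363.15/848.71 = 0.5721.
Q_H = W/η = 48.8/0.5721 = 85.3 kJ.

Q_H ≈ 85.3 kJ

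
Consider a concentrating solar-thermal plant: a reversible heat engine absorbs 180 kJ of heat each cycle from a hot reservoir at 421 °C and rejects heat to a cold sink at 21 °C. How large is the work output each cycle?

W ≈ 104 kJ

T_H = 421 °C → 421 + 273.15 = 694.15 K.
T_C = 21 °C → 21 + 273.15 = 294.15 K.
For a reversible engine, η = 1 − T_C/T_H = 1 − 294.15/694.15 = 0.5762.
W = η·Q_H = 0.5762 × 180 = 104 kJ.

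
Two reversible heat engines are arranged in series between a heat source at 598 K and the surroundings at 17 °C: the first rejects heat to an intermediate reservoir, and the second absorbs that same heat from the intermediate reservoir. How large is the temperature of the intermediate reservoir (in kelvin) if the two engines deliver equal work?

T_C = 17 °C → 17 + 273.15 = 290.15 K.
For reversible stages Q_m = Q_H·(T_m/T_H). Setting W₁ = Q_H(1 − T_m/T_H) equal to W₂ = Q_m(1 − T_C/T_m) = Q_H·(T_m − T_C)/T_H gives T_H − T_m = T_m − T_C, so T_m = (T_H + T_C)/2 = (598.00 + 290.15)/2 = 444 K.

T_m ≈ 444 K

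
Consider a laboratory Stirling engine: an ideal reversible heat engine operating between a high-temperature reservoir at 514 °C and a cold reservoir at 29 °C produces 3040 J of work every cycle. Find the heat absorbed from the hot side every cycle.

Q_H ≈ 4930 J

T_H = 514 °C → 514 + 273.15 = 787.15 K.
T_C = 29 °C → 29 + 273.15 = 302.15 K.
η_rev = 1 − T_C/T_H = 1 − 302.15/787.15 = 0.6161.
Q_H = W/η = 3040/0.6161 = 4930 J.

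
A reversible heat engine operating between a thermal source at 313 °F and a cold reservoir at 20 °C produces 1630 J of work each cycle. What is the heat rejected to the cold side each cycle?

T_H = 313 °F → (313 − 32) × 5/9 = 156.11 °C = 429.26 K.
T_C = 20 °C → 20 + 273.15 = 293.15 K.
For a reversible engine, η = 1 − T_C/T_H = 1 − 293.15/429.26 = 0.3171.
Since Q_C/Q_H = T_C/T_H and Q_H = W/η, Q_C = W·T_C/(T_H − T_C) = 1630 × 293.15/136.11 = 3511 J.

Q_C ≈ 3511 J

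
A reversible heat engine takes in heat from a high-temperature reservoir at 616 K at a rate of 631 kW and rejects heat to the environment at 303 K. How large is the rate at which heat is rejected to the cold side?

The Carnot efficiency is η = 1 − T_C/T_H = 1 − 303.00/616.00 = 0.5081.
For a reversible cycle Q_C/Q_H = T_C/T_H, so Q_C = 631 × 303.00/616.00 = 310 kW.

Q̇_C ≈ 310 kW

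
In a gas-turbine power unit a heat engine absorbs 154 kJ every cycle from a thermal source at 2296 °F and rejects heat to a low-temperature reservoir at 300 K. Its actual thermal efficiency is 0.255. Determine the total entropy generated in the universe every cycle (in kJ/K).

T_H = 2296 °F → (2296 − 32) × 5/9 = 1257.78 °C = 1530.93 K.
W = η·Q_H = 0.255 × 154 = 39.27 kJ, so Q_C = Q_H − W = 114.7 kJ.
Entropy balance on the reservoirs: −Q_H/T_H = -0.1006 kJ/K, +Q_C/T_C = 0.3824 kJ/K.
ΔS_univ = −Q_H/T_H + Q_C/T_C = 0.282 kJ/K (> 0, since η = 0.255 < η_Carnot = 0.804).

ΔS_univ ≈ 0.282 kJ/K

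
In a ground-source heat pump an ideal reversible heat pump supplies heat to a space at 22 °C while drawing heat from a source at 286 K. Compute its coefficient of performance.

COP_HP ≈ 32.3

T_H = 22 °C → 22 + 273.15 = 295.15 K.
COP_HP = T_H/(T_H − T_C) = 295.15/(295.15 − 286.00) = 32.3.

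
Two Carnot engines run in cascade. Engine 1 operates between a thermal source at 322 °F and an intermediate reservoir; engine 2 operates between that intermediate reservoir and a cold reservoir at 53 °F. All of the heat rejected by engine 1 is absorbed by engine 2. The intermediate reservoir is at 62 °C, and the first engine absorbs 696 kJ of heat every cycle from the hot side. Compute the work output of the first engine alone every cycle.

W₁ ≈ 159 kJ

T_H = 322 °F → (322 − 32) × 5/9 = 161.11 °C = 434.26 K.
T_C = 53 °F → (53 − 32) × 5/9 = 11.67 °C = 284.82 K.
T_m = 62 °C → 62 + 273.15 = 335.15 K.
First-stage efficiency η₁ = 1 − T_m/T_H = 1 − 335.15/434.26 = 0.2282.
W₁ = η₁·Q_H = 0.2282 × 696 = 159 kJ.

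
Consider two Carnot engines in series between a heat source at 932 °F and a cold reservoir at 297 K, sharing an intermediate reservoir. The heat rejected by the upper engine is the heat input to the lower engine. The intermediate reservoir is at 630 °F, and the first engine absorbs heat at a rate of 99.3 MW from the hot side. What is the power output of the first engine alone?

Ẇ₁ ≈ 21.55 MW

T_H = 932 °F → (932 − 32) × 5/9 = 500.00 °C = 773.15 K.
T_m = 630 °F → (630 − 32) × 5/9 = 332.22 °C = 605.37 K.
First-stage efficiency η₁ = 1 − T_m/T_H = 1 − 605.37/773.15 = 0.2170.
W₁ = η₁·Q_H = 0.2170 × 99.3 = 21.55 MW.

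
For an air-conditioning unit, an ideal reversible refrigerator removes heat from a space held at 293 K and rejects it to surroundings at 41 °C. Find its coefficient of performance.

COP_R ≈ 13.9

T_H = 41 °C → 41 + 273.15 = 314.15 K.
Carnot COP: COP_R = T_C/(T_H − T_C) = 293.00/(314.15 − 293.00) = 13.9.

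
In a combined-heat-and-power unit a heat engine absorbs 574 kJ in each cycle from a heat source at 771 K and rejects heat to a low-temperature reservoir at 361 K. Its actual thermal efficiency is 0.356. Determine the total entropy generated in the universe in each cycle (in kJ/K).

ΔS_univ ≈ 0.279 kJ/K

W = η·Q_H = 0.356 × 574 = 204.3 kJ, so Q_C = Q_H − W = 369.7 kJ.
Reservoir entropy changes: ΔS_H = −Q_H/T_H = −574/771.00 = -0.7445 kJ/K and ΔS_C = +Q_C/T_C = 369.7/361.00 = 1.024 kJ/K.
ΔS_univ = −Q_H/T_H + Q_C/T_C = 0.279 kJ/K (> 0, since η = 0.356 < η_Carnot = 0.532).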